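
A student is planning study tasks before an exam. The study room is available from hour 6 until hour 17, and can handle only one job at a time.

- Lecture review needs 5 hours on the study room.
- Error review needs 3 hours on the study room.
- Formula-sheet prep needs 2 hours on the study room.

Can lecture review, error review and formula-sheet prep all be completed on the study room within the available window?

The study room window is 17 − 6 = 11 hours.
Running back to back, the jobs need 5 + 3 + 2 = 10 hours on the study room.
Since 10 ≤ 11, they fit within the window.

Yes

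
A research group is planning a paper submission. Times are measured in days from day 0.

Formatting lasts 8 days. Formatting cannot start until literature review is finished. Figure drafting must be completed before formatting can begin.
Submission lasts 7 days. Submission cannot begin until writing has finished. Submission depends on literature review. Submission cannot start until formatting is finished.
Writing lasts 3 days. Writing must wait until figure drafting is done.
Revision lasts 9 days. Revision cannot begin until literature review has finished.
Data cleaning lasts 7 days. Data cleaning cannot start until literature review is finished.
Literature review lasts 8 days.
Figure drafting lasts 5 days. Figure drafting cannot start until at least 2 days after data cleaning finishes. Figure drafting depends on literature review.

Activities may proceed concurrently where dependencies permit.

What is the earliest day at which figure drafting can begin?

Nothing blocks literature review, so it runs from day 0 to day 8.
Data cleaning cannot begin until literature review (finishes day 8). It runs from day 8 to 8 + 7 = day 15.
Figure drafting waits on data cleaning (finishes day 15, plus 2-day gap → day 17); literature review (finishes day 8). The latest of these is day 17, which is the earliest figure drafting can start.

17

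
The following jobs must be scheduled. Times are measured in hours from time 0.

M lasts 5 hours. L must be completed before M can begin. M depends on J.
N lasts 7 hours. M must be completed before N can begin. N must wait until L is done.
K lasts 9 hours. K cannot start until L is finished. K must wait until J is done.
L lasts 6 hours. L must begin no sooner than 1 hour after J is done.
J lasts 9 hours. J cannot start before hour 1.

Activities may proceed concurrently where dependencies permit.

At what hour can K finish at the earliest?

J waits on its own release at hour 1, so it starts at hour 1 and finishes at 1 + 9 = hour 10.
L waits on J (finishes hour 10, plus 1-hour gap → hour 11), so it starts at hour 11 and finishes at 11 + 6 = hour 17.
K cannot start until L (finishes hour 17); J (finishes hour 10). The controlling bound is hour 17, so K finishes at 17 + 9 = hour 26.

26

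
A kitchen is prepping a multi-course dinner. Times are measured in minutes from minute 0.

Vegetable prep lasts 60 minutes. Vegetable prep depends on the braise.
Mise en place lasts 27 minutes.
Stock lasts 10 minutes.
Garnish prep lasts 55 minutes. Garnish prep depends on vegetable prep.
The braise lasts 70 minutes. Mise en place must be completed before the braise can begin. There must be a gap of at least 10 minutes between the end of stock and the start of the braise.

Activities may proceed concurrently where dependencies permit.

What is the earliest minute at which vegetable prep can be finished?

Stock can start immediately at minute 0; it finishes at minute 10.
Mise en place has no prerequisites, so it starts at minute 0 and finishes at minute 27.
The braise has to wait for mise en place (finishes minute 27); stock (finishes minute 10, plus 10-minute gap → minute 20). The latest of these is minute 27, so the braise runs minute 27 to 27 + 70 = minute 97.
Vegetable prep cannot begin until the braise (finishes minute 97). It runs from minute 97 to 97 + 60 = minute 157.

157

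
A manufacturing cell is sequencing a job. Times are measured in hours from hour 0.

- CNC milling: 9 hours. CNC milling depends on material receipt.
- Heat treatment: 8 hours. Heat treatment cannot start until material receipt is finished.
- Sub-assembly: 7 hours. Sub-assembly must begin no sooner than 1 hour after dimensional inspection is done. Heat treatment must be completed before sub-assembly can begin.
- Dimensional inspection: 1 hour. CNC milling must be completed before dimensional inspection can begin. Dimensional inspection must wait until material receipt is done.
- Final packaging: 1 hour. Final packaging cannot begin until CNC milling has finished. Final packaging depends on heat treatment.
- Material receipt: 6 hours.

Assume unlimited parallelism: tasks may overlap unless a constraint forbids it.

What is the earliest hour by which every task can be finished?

Nothing blocks material receipt, so it runs from hour 0 to hour 6.
After material receipt (finishes hour 6), heat treatment can start at hour 6 and finishes at hour 14.
CNC milling cannot begin until material receipt (finishes hour 6). It runs from hour 6 to 6 + 9 = hour 15.
For final packaging: CNC milling (finishes hour 15); heat treatment (finishes hour 14). Taking the maximum gives a start of hour 15, and it finishes at 15 + 1 = hour 16.
Dimensional inspection cannot start until CNC milling (finishes hour 15); material receipt (finishes hour 6). The controlling bound is hour 15, so dimensional inspection finishes at 15 + 1 = hour 16.
For sub-assembly: dimensional inspection (finishes hour 16, plus 1-hour gap → hour 17); heat treatment (finishes hour 14). Taking the maximum gives a start of hour 17, and it finishes at 17 + 7 = hour 24.
All tasks are finished once the last one completes. Finish times: Material receipt at 6, CNC milling at 15, Heat treatment at 14, Dimensional inspection at 16, Sub-assembly at 24, Final packaging at 16. The latest is hour 24.

24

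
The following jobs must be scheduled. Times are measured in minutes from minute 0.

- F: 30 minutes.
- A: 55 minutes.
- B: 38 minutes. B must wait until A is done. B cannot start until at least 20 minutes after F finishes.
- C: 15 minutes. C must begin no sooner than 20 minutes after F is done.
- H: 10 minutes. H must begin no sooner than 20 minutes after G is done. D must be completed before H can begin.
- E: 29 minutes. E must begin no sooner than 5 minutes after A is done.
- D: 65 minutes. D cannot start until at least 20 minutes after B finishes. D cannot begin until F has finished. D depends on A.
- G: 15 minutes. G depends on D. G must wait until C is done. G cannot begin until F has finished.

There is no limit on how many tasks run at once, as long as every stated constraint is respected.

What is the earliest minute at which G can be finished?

F has no prerequisites, so it starts at minute 0 and finishes at minute 30.
C cannot begin until F (finishes minute 30, plus 20-minute gap → minute 50). It runs from minute 50 to 50 + 15 = minute 65.
A can start immediately at minute 0; it finishes at minute 55.
For B: A (finishes minute 55); F (finishes minute 30, plus 20-minute gap → minute 50). Taking the maximum gives a start of minute 55, and it finishes at 55 + 38 = minute 93.
D cannot start until B (finishes minute 93, plus 20-minute gap → minute 113); F (finishes minute 30); A (finishes minute 55). The controlling bound is minute 113, so D finishes at 113 + 65 = minute 178.
For G: D (finishes minute 178); C (finishes minute 65); F (finishes minute 30). Taking the maximum gives a start of minute 178, and it finishes at 178 + 15 = minute 193.

193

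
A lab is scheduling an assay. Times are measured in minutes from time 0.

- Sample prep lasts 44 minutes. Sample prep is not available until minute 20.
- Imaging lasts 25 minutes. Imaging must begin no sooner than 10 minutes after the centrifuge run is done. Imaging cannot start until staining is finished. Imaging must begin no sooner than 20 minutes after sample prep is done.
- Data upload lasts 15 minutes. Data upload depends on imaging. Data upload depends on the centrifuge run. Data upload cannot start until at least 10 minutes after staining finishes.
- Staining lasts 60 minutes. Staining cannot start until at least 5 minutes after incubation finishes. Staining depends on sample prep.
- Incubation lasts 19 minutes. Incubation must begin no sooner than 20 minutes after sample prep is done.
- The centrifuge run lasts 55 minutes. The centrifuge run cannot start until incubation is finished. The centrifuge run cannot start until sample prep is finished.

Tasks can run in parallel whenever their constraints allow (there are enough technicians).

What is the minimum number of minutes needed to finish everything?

Sample prep cannot begin until its own release at minute 20. It runs from minute 20 to 20 + 44 = minute 64.
After sample prep (finishes minute 64, plus 20-minute gap → minute 84), incubation can start at minute 84 and finishes at minute 103.
For staining: incubation (finishes minute 103, plus 5-minute gap → minute 108); sample prep (finishes minute 64). Taking the maximum gives a start of minute 108, and it finishes at 108 + 60 = minute 168.
The centrifuge run cannot start until incubation (finishes minute 103); sample prep (finishes minute 64). The controlling bound is minute 103, so the centrifuge run finishes at 103 + 55 = minute 158.
For imaging: the centrifuge run (finishes minute 158, plus 10-minute gap → minute 168); staining (finishes minute 168); sample prep (finishes minute 64, plus 20-minute gap → minute 84). Taking the maximum gives a start of minute 168, and it finishes at 168 + 25 = minute 193.
Data upload needs all of imaging (finishes minute 193); the centrifuge run (finishes minute 158); staining (finishes minute 168, plus 10-minute gap → minute 178). That puts its earliest start at minute 193; it finishes at 193 + 15 = minute 208.
All tasks are finished once the last one completes. Finish times: Sample prep at 64, Incubation at 103, The centrifuge run at 158, Staining at 168, Imaging at 193, Data upload at 208. The latest is minute 208.

208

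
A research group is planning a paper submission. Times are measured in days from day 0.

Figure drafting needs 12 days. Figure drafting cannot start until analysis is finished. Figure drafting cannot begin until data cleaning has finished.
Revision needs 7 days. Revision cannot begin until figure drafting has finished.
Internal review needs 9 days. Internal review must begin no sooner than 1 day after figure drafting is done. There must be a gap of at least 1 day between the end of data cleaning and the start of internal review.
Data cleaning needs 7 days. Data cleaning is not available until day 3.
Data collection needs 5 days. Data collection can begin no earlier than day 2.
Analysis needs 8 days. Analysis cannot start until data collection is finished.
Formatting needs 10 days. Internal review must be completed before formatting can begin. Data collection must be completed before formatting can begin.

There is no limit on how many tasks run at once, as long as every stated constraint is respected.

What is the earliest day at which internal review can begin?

After its own release at day 3, data cleaning can start at day 3 and finishes at day 10.
Data collection cannot begin until its own release at day 2. It runs from day 2 to 2 + 5 = day 7.
Analysis cannot begin until data collection (finishes day 7). It runs from day 7 to 7 + 8 = day 15.
Figure drafting has to wait for analysis (finishes day 15); data cleaning (finishes day 10). The latest of these is day 15, so figure drafting runs day 15 to 15 + 12 = day 27.
Internal review waits on figure drafting (finishes day 27, plus 1-day gap → day 28); data cleaning (finishes day 10, plus 1-day gap → day 11). The latest of these is day 28, which is the earliest internal review can start.

28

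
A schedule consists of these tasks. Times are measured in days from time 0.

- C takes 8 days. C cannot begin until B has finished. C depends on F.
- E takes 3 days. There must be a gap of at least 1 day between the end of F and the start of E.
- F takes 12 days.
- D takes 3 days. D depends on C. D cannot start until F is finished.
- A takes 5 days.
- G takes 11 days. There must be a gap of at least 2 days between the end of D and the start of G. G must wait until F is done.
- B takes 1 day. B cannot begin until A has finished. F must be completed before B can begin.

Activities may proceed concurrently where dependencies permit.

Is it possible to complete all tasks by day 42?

F has no prerequisites, so it starts at day 0 and finishes at day 12.
E cannot begin until F (finishes day 12, plus 1-day gap → day 13). It runs from day 13 to 13 + 3 = day 16.
Nothing blocks A, so it runs from day 0 to day 5.
B has to wait for A (finishes day 5); F (finishes day 12). The latest of these is day 12, so B runs day 12 to 12 + 1 = day 13.
C cannot start until B (finishes day 13); F (finishes day 12). The controlling bound is day 13, so C finishes at 13 + 8 = day 21.
For D: C (finishes day 21); F (finishes day 12). Taking the maximum gives a start of day 21, and it finishes at 21 + 3 = day 24.
G cannot start until D (finishes day 24, plus 2-day gap → day 26); F (finishes day 12). The controlling bound is day 26, so G finishes at 26 + 11 = day 37.
Every task is finished by day 37, which is no later than the deadline of 42, so the schedule is feasible.

Yes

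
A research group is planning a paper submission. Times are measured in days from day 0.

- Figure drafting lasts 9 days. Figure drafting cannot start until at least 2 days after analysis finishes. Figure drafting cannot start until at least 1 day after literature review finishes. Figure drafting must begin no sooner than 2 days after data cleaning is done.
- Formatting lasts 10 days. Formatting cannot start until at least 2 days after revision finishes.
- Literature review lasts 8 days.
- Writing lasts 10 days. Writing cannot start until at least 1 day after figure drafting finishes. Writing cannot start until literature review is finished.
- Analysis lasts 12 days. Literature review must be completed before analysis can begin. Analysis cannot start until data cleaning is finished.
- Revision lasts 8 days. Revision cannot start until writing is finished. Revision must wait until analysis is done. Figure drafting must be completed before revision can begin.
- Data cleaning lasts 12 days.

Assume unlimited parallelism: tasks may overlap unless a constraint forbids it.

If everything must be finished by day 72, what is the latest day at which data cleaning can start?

To finish by day 72, formatting (duration 10) must start no later than day 62.
Revision must finish before formatting (must start by day 62, minus 2-day gap → day 60). With an 8-day duration, revision must start by 60 − 8 = day 52.
Writing feeds into revision (must start by day 52); so writing must finish by day 52 and therefore start by day 42.
Figure drafting has several dependents: writing (must start by day 42, minus 1-day gap → day 41); revision (must start by day 52). The earliest of those limits is day 41, so figure drafting must start by 41 − 9 = day 32.
Analysis feeds figure drafting (must start by day 32, minus 2-day gap → day 30); revision (must start by day 52). Taking the minimum, analysis must finish by day 30 and start by 30 − 12 = day 18.
Data cleaning feeds analysis (must start by day 18); figure drafting (must start by day 32, minus 2-day gap → day 30). Taking the minimum, data cleaning must finish by day 18 and start by 18 − 12 = day 6.

6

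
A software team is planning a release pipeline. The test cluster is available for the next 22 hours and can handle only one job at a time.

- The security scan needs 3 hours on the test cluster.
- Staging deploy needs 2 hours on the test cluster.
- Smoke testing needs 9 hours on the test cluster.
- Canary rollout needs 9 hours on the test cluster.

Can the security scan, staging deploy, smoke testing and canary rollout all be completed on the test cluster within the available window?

No

Running back to back, the jobs need 3 + 2 + 9 + 9 = 23 hours on the test cluster.
Since 23 > 22, they cannot all fit.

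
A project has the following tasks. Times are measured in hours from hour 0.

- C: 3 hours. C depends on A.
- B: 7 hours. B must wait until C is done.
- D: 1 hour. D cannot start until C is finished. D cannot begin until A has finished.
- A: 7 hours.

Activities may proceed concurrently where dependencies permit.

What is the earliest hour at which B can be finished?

17

A can start immediately at hour 0; it finishes at hour 7.
C cannot begin until A (finishes hour 7). It runs from hour 7 to 7 + 3 = hour 10.
B cannot begin until C (finishes hour 10). It runs from hour 10 to 10 + 7 = hour 17.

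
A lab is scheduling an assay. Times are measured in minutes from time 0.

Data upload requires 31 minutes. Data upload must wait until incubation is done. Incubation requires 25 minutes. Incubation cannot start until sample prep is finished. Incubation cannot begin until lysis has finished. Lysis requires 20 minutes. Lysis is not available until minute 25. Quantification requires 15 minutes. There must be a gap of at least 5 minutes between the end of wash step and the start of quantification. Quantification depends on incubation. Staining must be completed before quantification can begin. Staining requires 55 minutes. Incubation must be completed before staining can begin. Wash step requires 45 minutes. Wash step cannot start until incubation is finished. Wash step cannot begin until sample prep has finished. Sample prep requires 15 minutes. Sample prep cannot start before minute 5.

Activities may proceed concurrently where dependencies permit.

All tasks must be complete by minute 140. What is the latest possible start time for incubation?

45

Nothing follows quantification; the deadline of minute 140 is its only limit. It must start by 140 − 15 = minute 125.
Wash step feeds into quantification (must start by minute 125, minus 5-minute gap → minute 120); so wash step must finish by minute 120 and therefore start by minute 75.
Staining must finish before quantification (must start by minute 125). With a 55-minute duration, staining must start by 125 − 55 = minute 70.
To finish by minute 140, data upload (duration 31) must start no later than minute 109.
Incubation has several dependents: wash step (must start by minute 75); staining (must start by minute 70); quantification (must start by minute 125); data upload (must start by minute 109). The earliest of those limits is minute 70, so incubation must start by 70 − 25 = minute 45.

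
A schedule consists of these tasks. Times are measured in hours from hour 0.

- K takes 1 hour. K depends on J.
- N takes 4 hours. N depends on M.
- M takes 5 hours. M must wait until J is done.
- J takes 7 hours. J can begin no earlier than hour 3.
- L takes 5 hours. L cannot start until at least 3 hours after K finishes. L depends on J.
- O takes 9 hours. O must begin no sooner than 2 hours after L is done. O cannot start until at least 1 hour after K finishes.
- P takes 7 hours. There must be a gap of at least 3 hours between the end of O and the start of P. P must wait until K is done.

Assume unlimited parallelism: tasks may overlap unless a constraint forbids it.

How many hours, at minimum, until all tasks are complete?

After its own release at hour 3, J can start at hour 3 and finishes at hour 10.
M waits on J (finishes hour 10), so it starts at hour 10 and finishes at 10 + 5 = hour 15.
N cannot begin until M (finishes hour 15). It runs from hour 15 to 15 + 4 = hour 19.
K waits on J (finishes hour 10), so it starts at hour 10 and finishes at 10 + 1 = hour 11.
L has to wait for K (finishes hour 11, plus 3-hour gap → hour 14); J (finishes hour 10). The latest of these is hour 14, so L runs hour 14 to 14 + 5 = hour 19.
For O: L (finishes hour 19, plus 2-hour gap → hour 21); K (finishes hour 11, plus 1-hour gap → hour 12). Taking the maximum gives a start of hour 21, and it finishes at 21 + 9 = hour 30.
P needs all of O (finishes hour 30, plus 3-hour gap → hour 33); K (finishes hour 11). That puts its earliest start at hour 33; it finishes at 33 + 7 = hour 40.
All tasks are finished once the last one completes. Finish times: J at 10, K at 11, L at 19, M at 15, N at 19, O at 30, P at 40. The latest is hour 40.

40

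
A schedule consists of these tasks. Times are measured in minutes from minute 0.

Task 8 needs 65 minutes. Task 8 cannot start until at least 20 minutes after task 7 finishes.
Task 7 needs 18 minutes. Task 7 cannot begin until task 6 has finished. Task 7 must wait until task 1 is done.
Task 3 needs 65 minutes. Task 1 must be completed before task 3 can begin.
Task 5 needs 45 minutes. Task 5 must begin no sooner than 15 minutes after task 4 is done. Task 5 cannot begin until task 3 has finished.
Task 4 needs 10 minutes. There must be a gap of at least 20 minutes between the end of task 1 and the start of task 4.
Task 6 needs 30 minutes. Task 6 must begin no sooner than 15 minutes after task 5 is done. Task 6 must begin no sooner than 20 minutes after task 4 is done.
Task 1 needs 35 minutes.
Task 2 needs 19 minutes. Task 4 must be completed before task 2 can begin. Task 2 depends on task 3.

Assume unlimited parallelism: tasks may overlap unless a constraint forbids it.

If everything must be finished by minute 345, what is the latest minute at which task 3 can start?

Nothing follows task 2; the deadline of minute 345 is its only limit. It must start by 345 − 19 = minute 326.
To finish by minute 345, task 8 (duration 65) must start no later than minute 280.
Task 7 feeds into task 8 (must start by minute 280, minus 20-minute gap → minute 260); so task 7 must finish by minute 260 and therefore start by minute 242.
Task 6 feeds into task 7 (must start by minute 242); so task 6 must finish by minute 242 and therefore start by minute 212.
Task 5 has to be done before task 6 (must start by minute 212, minus 15-minute gap → minute 197). That means finishing by minute 197, i.e. starting by 197 − 45 = minute 152.
Task 3 must finish in time for task 2 (must start by minute 326); task 5 (must start by minute 152). The tightest is minute 152, so task 3 must start by 152 − 65 = minute 87.

87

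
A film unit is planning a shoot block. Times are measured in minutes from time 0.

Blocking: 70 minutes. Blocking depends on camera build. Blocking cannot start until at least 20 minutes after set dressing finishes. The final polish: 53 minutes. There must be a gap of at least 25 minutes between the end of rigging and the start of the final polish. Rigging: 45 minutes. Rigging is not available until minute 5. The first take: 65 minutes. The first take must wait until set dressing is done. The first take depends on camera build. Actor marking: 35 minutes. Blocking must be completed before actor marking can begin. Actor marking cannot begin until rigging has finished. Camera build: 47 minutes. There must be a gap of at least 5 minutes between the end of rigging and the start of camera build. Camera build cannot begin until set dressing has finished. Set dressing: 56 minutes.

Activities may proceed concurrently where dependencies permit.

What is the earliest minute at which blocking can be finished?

Set dressing has no prerequisites, so it starts at minute 0 and finishes at minute 56.
Rigging waits on its own release at minute 5, so it starts at minute 5 and finishes at 5 + 45 = minute 50.
Camera build needs all of rigging (finishes minute 50, plus 5-minute gap → minute 55); set dressing (finishes minute 56). That puts its earliest start at minute 56; it finishes at 56 + 47 = minute 103.
Blocking cannot start until camera build (finishes minute 103); set dressing (finishes minute 56, plus 20-minute gap → minute 76). The controlling bound is minute 103, so blocking finishes at 103 + 70 = minute 173.

173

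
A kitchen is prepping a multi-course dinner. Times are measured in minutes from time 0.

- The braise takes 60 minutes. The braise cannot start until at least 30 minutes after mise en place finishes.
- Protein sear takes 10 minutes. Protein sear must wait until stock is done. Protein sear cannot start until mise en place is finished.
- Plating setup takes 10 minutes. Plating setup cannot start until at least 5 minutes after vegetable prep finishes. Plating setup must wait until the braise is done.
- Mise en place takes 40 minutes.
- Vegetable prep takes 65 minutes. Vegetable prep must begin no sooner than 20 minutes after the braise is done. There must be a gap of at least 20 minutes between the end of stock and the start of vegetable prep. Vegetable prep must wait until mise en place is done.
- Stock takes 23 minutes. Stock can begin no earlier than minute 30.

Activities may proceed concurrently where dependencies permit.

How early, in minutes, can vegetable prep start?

After its own release at minute 30, stock can start at minute 30 and finishes at minute 53.
Mise en place has no prerequisites, so it starts at minute 0 and finishes at minute 40.
After mise en place (finishes minute 40, plus 30-minute gap → minute 70), the braise can start at minute 70 and finishes at minute 130.
Vegetable prep waits on the braise (finishes minute 130, plus 20-minute gap → minute 150); stock (finishes minute 53, plus 20-minute gap → minute 73); mise en place (finishes minute 40). The latest of these is minute 150, which is the earliest vegetable prep can start.

150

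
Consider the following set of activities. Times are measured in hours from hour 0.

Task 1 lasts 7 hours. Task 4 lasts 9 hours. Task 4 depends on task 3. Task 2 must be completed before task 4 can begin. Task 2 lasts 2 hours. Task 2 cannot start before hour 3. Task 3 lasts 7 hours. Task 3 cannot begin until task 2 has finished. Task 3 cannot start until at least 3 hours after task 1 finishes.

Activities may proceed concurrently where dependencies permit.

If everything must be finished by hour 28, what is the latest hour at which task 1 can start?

2

To finish by hour 28, task 4 (duration 9) must start no later than hour 19.
Since task 4 (must start by hour 19) depends on it, task 3 must finish by hour 19. Backing off its 7-hour duration gives a latest start of hour 12.
Task 1 feeds into task 3 (must start by hour 12, minus 3-hour gap → hour 9); so task 1 must finish by hour 9 and therefore start by hour 2.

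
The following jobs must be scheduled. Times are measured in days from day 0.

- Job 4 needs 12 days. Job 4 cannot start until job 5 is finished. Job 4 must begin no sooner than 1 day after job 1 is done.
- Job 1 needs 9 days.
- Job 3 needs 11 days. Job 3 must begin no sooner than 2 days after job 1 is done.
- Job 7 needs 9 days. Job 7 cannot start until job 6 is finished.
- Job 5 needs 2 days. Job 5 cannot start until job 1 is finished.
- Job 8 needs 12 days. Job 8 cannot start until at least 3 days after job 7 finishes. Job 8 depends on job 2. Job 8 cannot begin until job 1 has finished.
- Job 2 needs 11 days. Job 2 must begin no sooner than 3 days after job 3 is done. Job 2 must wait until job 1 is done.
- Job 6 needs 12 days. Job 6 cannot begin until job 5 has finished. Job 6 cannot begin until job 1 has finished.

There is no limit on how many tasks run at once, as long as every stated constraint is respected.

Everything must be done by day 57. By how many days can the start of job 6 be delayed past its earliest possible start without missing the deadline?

10

Nothing blocks job 1, so it runs from day 0 to day 9.
Job 5 waits on job 1 (finishes day 9), so it starts at day 9 and finishes at 9 + 2 = day 11.
Job 6 has to wait for job 5 (finishes day 11); job 1 (finishes day 9). The latest of these is day 11, so job 6 runs day 11 to 11 + 12 = day 23.

Working backward from the deadline:
Job 8 has no dependents, so it just needs to finish by day 57. Starting by 57 − 12 = day 45 achieves that.
Since job 8 (must start by day 45, minus 3-day gap → day 42) depends on it, job 7 must finish by day 42. Backing off its 9-day duration gives a latest start of day 33.
Job 6 must finish before job 7 (must start by day 33). With a 12-day duration, job 6 must start by 33 − 12 = day 21.
So job 6 can start as early as day 11 and as late as day 21, giving 21 − 11 = 10 days of slack.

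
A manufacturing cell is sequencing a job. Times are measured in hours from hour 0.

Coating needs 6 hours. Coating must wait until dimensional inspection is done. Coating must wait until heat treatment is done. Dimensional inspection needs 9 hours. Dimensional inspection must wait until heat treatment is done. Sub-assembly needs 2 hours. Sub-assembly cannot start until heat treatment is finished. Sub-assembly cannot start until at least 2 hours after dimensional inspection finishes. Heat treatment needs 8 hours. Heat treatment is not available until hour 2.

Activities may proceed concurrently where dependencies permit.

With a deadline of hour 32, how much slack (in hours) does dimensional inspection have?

Heat treatment waits on its own release at hour 2, so it starts at hour 2 and finishes at 2 + 8 = hour 10.
Dimensional inspection cannot begin until heat treatment (finishes hour 10). It runs from hour 10 to 10 + 9 = hour 19.

Working backward from the deadline:
To finish by hour 32, coating (duration 6) must start no later than hour 26.
Sub-assembly must finish by hour 32; it takes 2 hours, so it must start by 32 − 2 = hour 30.
Dimensional inspection must finish in time for coating (must start by hour 26); sub-assembly (must start by hour 30, minus 2-hour gap → hour 28). The tightest is hour 26, so dimensional inspection must start by 26 − 9 = hour 17.
So dimensional inspection can start as early as hour 10 and as late as hour 17, giving 17 − 10 = 7 hours of slack.

7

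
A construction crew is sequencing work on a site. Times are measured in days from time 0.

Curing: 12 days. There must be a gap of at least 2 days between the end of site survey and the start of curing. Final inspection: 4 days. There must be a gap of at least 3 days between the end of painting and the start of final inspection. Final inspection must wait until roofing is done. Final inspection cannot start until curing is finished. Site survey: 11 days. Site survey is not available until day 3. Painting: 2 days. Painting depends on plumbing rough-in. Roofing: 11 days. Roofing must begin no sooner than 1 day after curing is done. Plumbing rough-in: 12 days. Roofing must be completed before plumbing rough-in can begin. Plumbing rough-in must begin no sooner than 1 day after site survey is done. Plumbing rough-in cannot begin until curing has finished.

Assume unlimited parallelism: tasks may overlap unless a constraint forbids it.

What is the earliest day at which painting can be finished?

Site survey cannot begin until its own release at day 3. It runs from day 3 to 3 + 11 = day 14.
Curing waits on site survey (finishes day 14, plus 2-day gap → day 16), so it starts at day 16 and finishes at 16 + 12 = day 28.
Roofing cannot begin until curing (finishes day 28, plus 1-day gap → day 29). It runs from day 29 to 29 + 11 = day 40.
Plumbing rough-in has to wait for roofing (finishes day 40); site survey (finishes day 14, plus 1-day gap → day 15); curing (finishes day 28). The latest of these is day 40, so plumbing rough-in runs day 40 to 40 + 12 = day 52.
After plumbing rough-in (finishes day 52), painting can start at day 52 and finishes at day 54.

54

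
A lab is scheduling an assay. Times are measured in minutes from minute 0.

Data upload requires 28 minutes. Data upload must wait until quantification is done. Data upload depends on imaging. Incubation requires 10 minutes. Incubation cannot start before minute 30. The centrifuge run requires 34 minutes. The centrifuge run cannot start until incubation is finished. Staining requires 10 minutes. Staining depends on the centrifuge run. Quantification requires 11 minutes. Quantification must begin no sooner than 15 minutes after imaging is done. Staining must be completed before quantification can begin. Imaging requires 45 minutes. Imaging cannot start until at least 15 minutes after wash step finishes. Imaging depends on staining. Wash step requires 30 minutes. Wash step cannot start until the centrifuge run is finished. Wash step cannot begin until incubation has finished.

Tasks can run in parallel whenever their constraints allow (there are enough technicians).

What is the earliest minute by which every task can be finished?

After its own release at minute 30, incubation can start at minute 30 and finishes at minute 40.
The centrifuge run cannot begin until incubation (finishes minute 40). It runs from minute 40 to 40 + 34 = minute 74.
Staining cannot begin until the centrifuge run (finishes minute 74). It runs from minute 74 to 74 + 10 = minute 84.
Wash step has to wait for the centrifuge run (finishes minute 74); incubation (finishes minute 40). The latest of these is minute 74, so wash step runs minute 74 to 74 + 30 = minute 104.
For imaging: wash step (finishes minute 104, plus 15-minute gap → minute 119); staining (finishes minute 84). Taking the maximum gives a start of minute 119, and it finishes at 119 + 45 = minute 164.
Quantification cannot start until imaging (finishes minute 164, plus 15-minute gap → minute 179); staining (finishes minute 84). The controlling bound is minute 179, so quantification finishes at 179 + 11 = minute 190.
Data upload needs all of quantification (finishes minute 190); imaging (finishes minute 164). That puts its earliest start at minute 190; it finishes at 190 + 28 = minute 218.
All tasks are finished once the last one completes. Finish times: Incubation at 40, The centrifuge run at 74, Wash step at 104, Staining at 84, Imaging at 164, Quantification at 190, Data upload at 218. The latest is minute 218.

218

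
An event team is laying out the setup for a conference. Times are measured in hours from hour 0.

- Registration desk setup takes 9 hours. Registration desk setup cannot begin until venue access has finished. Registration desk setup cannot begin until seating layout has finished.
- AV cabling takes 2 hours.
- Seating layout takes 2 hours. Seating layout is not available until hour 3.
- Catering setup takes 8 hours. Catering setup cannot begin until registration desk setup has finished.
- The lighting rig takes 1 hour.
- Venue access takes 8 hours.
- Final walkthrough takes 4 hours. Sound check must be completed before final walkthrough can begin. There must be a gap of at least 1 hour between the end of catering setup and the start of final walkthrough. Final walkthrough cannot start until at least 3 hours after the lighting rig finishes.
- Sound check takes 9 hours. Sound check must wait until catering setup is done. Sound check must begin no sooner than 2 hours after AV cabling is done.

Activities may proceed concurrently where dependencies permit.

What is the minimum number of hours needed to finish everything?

After its own release at hour 3, seating layout can start at hour 3 and finishes at hour 5.
AV cabling has no prerequisites, so it starts at hour 0 and finishes at hour 2.
Nothing blocks the lighting rig, so it runs from hour 0 to hour 1.
Venue access can start immediately at hour 0; it finishes at hour 8.
Registration desk setup needs all of venue access (finishes hour 8); seating layout (finishes hour 5). That puts its earliest start at hour 8; it finishes at 8 + 9 = hour 17.
After registration desk setup (finishes hour 17), catering setup can start at hour 17 and finishes at hour 25.
Sound check needs all of catering setup (finishes hour 25); AV cabling (finishes hour 2, plus 2-hour gap → hour 4). That puts its earliest start at hour 25; it finishes at 25 + 9 = hour 34.
Final walkthrough cannot start until sound check (finishes hour 34); catering setup (finishes hour 25, plus 1-hour gap → hour 26); the lighting rig (finishes hour 1, plus 3-hour gap → hour 4). The controlling bound is hour 34, so final walkthrough finishes at 34 + 4 = hour 38.
All tasks are finished once the last one completes. Finish times: Venue access at 8, The lighting rig at 1, AV cabling at 2, Seating layout at 5, Registration desk setup at 17, Catering setup at 25, Sound check at 34, Final walkthrough at 38. The latest is hour 38.

38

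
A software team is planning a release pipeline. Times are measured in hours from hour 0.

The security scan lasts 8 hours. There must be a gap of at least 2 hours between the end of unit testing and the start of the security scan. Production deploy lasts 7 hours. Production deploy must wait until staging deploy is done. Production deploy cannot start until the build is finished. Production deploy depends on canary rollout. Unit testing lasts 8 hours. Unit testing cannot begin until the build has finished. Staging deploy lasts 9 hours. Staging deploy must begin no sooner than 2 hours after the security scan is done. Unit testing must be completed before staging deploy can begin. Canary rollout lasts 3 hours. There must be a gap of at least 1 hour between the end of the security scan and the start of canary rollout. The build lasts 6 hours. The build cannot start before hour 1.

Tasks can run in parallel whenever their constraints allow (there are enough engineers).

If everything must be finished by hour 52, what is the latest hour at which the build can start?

10

Nothing follows production deploy; the deadline of hour 52 is its only limit. It must start by 52 − 7 = hour 45.
Since production deploy (must start by hour 45) depends on it, staging deploy must finish by hour 45. Backing off its 9-hour duration gives a latest start of hour 36.
Canary rollout must finish before production deploy (must start by hour 45). With a 3-hour duration, canary rollout must start by 45 − 3 = hour 42.
The security scan must finish in time for staging deploy (must start by hour 36, minus 2-hour gap → hour 34); canary rollout (must start by hour 42, minus 1-hour gap → hour 41). The tightest is hour 34, so the security scan must start by 34 − 8 = hour 26.
Unit testing must finish in time for the security scan (must start by hour 26, minus 2-hour gap → hour 24); staging deploy (must start by hour 36). The tightest is hour 24, so unit testing must start by 24 − 8 = hour 16.
The build must finish in time for unit testing (must start by hour 16); production deploy (must start by hour 45). The tightest is hour 16, so the build must start by 16 − 6 = hour 10.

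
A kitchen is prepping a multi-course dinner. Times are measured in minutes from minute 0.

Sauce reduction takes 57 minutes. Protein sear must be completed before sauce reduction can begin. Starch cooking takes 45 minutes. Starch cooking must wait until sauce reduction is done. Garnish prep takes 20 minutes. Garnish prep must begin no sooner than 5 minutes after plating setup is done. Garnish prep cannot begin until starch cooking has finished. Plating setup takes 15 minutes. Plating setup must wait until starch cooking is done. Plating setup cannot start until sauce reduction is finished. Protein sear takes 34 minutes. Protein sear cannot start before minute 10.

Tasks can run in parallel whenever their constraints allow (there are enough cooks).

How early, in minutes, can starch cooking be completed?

Protein sear waits on its own release at minute 10, so it starts at minute 10 and finishes at 10 + 34 = minute 44.
After protein sear (finishes minute 44), sauce reduction can start at minute 44 and finishes at minute 101.
After sauce reduction (finishes minute 101), starch cooking can start at minute 101 and finishes at minute 146.

146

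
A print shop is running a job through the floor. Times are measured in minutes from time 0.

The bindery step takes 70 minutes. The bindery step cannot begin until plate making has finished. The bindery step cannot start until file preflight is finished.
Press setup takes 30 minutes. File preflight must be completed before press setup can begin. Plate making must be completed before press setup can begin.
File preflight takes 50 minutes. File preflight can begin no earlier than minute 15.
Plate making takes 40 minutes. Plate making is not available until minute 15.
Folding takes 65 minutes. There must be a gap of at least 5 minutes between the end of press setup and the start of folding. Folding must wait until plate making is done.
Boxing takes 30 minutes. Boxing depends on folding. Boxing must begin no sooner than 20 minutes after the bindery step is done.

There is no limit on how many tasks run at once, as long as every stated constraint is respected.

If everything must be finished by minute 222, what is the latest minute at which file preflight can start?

Nothing follows boxing; the deadline of minute 222 is its only limit. It must start by 222 − 30 = minute 192.
Folding has to be done before boxing (must start by minute 192). That means finishing by minute 192, i.e. starting by 192 − 65 = minute 127.
Press setup has to be done before folding (must start by minute 127, minus 5-minute gap → minute 122). That means finishing by minute 122, i.e. starting by 122 − 30 = minute 92.
Since boxing (must start by minute 192, minus 20-minute gap → minute 172) depends on it, the bindery step must finish by minute 172. Backing off its 70-minute duration gives a latest start of minute 102.
File preflight has several dependents: press setup (must start by minute 92); the bindery step (must start by minute 102). The earliest of those limits is minute 92, so file preflight must start by 92 − 50 = minute 42.

42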